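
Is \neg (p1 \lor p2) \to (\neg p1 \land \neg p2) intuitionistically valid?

Yes

This is a constructively valid De Morgan direction (negated disjunction to conjunction of negations), which is intuitionistically derivable.
From \neg (p1 \lor p2): if p1 held then p1 \lor p2 would, contradiction — so \neg p1; similarly \neg p2.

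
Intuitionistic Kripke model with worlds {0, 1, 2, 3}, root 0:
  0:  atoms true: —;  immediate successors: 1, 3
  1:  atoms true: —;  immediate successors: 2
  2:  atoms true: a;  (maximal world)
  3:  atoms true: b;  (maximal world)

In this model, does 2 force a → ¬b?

Yes

2 ⊩ a → ¬b: every world accessible from 2 that forces a (namely 2) also forces ¬b.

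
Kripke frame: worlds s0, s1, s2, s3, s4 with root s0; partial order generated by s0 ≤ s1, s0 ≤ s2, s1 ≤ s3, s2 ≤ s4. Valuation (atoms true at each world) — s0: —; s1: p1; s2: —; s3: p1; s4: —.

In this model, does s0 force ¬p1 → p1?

s0 ⊮ ¬p1 → p1: at the accessible world s2, s2 ⊩ ¬p1 but s2 ⊮ p1.
s2 lacks atom p1, so s2 ⊮ p1.

No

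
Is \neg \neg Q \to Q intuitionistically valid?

This is double-negation elimination, which is not intuitionistically valid.
A Kripke countermodel: worlds u, v; order generated by u \le v; atoms true at each world — u:{}; v:{Q}.
u \nVdash \neg \neg Q \to Q: already at u itself, u \Vdash \neg \neg Q but u \nVdash Q.
u lacks atom Q, so u \nVdash Q.
So the root u does not force the formula.

No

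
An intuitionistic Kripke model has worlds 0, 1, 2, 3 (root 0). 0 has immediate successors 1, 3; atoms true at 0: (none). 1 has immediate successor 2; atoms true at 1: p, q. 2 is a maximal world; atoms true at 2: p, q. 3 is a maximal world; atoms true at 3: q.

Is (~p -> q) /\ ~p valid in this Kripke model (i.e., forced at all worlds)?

No

Not every world: 0 ||-/- (~p -> q) /\ ~p.
0 ||-/- (~p -> q) /\ ~p since 0 fails ~p.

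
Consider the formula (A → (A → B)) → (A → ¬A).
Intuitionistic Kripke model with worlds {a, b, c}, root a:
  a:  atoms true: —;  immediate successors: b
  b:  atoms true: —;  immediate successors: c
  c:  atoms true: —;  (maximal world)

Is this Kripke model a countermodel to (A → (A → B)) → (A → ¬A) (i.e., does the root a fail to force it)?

a ⊩ (A → (A → B)) → (A → ¬A): every world accessible from a that forces A → (A → B) (namely a, b, c) also forces A → ¬A.
So the root a forces (A → (A → B)) → (A → ¬A); the model is not a countermodel.

No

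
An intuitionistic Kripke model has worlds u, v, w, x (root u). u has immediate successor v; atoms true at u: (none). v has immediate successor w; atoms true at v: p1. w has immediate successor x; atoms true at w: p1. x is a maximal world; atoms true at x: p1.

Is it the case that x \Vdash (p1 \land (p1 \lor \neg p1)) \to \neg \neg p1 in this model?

x \Vdash (p1 \land (p1 \lor \neg p1)) \to \neg \neg p1: every world accessible from x that forces p1 \land (p1 \lor \neg p1) (namely x) also forces \neg \neg p1.

Yes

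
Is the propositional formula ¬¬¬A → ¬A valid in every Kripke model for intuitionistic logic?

Yes

This is triple-negation reduction, which is intuitionistically derivable.
Assume ¬¬¬A and suppose A. Then ¬¬A (double-negation introduction), contradicting ¬¬¬A. So ¬A.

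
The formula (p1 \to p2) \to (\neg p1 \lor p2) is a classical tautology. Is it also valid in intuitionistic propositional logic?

No

This is the material-implication-as-disjunction principle, which is not intuitionistically valid.
A Kripke countermodel: worlds w0, w1; order generated by w0 \le w1; atoms true at each world — w0:{}; w1:{p1,p2}.
w0 \nVdash (p1 \to p2) \to (\neg p1 \lor p2): already at w0 itself, w0 \Vdash p1 \to p2 but w0 \nVdash \neg p1 \lor p2.
w0 \nVdash \neg p1 \lor p2: neither disjunct is forced at w0.
w0 \nVdash \neg p1 since w1 is accessible from w0 and w1 \Vdash p1.
So the root w0 does not force the formula.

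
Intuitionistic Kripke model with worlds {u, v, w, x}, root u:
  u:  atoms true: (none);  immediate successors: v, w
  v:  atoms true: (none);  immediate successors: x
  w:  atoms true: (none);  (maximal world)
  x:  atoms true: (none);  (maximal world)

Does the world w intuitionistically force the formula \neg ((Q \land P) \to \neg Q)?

w \nVdash \neg ((Q \land P) \to \neg Q) since w is accessible from w and w \Vdash (Q \land P) \to \neg Q.
w \Vdash (Q \land P) \to \neg Q vacuously: no world accessible from w forces the antecedent Q \land P.

No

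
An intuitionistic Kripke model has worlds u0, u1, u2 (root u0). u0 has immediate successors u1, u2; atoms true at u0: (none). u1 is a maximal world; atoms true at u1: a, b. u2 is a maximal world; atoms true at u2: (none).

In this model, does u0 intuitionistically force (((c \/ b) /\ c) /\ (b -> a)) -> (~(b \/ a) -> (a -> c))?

Yes

u0 ||- (((c \/ b) /\ c) /\ (b -> a)) -> (~(b \/ a) -> (a -> c)) vacuously: no world accessible from u0 forces the antecedent ((c \/ b) /\ c) /\ (b -> a).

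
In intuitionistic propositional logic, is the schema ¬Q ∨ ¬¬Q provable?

This is the weak law of excluded middle, which is not intuitionistically valid.
A Kripke countermodel: worlds 0, 1, 2; order generated by 0 ≤ 1, 0 ≤ 2; atoms true at each world — 0:{}; 1:{Q}; 2:{}.
0 ⊮ ¬Q ∨ ¬¬Q: neither disjunct is forced at 0.
0 ⊮ ¬Q since 1 is accessible from 0 and 1 ⊩ Q.
So the root 0 does not force the formula.

No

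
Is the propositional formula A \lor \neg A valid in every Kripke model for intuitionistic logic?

No

This is the law of excluded middle, which is not intuitionistically valid.
A Kripke countermodel: worlds s0, s1; order generated by s0 \le s1; atoms true at each world — s0:{}; s1:{A}.
s0 \nVdash A \lor \neg A: neither disjunct is forced at s0.
s0 lacks atom A, so s0 \nVdash A.
So the root s0 does not force the formula.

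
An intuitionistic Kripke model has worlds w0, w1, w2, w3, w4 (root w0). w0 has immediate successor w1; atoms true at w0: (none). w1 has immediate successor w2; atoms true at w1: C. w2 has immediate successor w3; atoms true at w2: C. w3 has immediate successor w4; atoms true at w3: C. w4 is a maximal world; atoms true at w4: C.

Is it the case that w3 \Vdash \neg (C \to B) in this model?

w3 \Vdash \neg (C \to B): no world accessible from w3 forces C \to B.

Yes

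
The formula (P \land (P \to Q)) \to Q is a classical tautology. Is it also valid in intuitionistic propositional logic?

Yes

This is modus ponens in implicational form, which is intuitionistically derivable.
If a world forces P and P \to Q, then applying the implication at that world (which is accessible from itself) gives Q.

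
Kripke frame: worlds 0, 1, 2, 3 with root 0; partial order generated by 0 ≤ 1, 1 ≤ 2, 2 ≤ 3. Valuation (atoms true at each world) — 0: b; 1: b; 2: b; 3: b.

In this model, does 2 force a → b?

2 ⊩ a → b vacuously: no world accessible from 2 forces the antecedent a.

Yes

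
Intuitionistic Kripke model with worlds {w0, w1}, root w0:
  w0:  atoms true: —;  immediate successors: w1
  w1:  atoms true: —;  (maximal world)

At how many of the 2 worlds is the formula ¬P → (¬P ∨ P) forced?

w0: forces it.
w1: forces it.
Worlds forcing the formula: {w0, w1}.

2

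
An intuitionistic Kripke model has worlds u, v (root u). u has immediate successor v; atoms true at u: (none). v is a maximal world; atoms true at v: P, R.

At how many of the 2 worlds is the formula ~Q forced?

u: forces it.
v: forces it.
Worlds forcing the formula: {u, v}.

2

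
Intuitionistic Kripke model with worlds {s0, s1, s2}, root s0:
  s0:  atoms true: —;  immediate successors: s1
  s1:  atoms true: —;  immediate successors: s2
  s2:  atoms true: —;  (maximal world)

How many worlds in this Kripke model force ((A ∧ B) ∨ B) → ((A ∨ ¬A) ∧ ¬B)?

s0: forces it.
s1: forces it.
s2: forces it.
Worlds forcing the formula: {s0, s1, s2}.

3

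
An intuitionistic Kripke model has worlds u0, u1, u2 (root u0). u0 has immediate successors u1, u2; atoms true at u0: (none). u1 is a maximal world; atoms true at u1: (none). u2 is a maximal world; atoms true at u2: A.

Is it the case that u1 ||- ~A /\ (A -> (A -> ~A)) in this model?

Yes

u1 ||- ~A /\ (A -> (A -> ~A)) since u1 forces both conjuncts.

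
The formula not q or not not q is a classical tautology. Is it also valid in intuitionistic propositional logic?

This is the weak law of excluded middle, which is not intuitionistically valid.
A Kripke countermodel: worlds u, v, w; order generated by u <= v, u <= w; atoms true at each world — u:{}; v:{q}; w:{}.
u does not force not q or not not q: neither disjunct is forced at u.
u does not force not q since v is accessible from u and v forces q.
So the root u does not force the formula.

No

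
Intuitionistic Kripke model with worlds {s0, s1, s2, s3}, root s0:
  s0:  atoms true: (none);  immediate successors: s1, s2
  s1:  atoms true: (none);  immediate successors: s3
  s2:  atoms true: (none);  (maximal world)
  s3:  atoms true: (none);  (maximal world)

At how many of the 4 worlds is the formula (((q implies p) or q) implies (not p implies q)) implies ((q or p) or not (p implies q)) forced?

s0: forces it.
s1: forces it.
s2: forces it.
s3: forces it.
Worlds forcing the formula: {s0, s1, s2, s3}.

4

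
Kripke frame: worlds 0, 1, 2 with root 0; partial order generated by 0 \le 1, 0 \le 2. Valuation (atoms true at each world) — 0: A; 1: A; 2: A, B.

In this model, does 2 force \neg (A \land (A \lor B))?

No

2 \nVdash \neg (A \land (A \lor B)) since 2 is accessible from 2 and 2 \Vdash A \land (A \lor B).
2 \Vdash A \land (A \lor B) since 2 forces both conjuncts.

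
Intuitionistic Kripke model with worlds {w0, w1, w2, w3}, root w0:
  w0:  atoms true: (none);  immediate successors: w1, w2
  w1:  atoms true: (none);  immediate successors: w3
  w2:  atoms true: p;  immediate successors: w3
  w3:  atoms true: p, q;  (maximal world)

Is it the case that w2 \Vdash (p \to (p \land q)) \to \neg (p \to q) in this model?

No

w2 \nVdash (p \to (p \land q)) \to \neg (p \to q): at the accessible world w3, w3 \Vdash p \to (p \land q) but w3 \nVdash \neg (p \to q).
w3 \nVdash \neg (p \to q) since w3 is accessible from w3 and w3 \Vdash p \to q.
w3 \Vdash p \to q: every world accessible from w3 that forces p (namely w3) also forces q.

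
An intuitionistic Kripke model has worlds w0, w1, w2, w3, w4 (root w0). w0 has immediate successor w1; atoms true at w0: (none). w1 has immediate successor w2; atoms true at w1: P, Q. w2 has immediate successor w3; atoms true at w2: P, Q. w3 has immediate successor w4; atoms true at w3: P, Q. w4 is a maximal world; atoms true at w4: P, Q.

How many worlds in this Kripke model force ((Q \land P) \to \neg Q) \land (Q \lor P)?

0

w0: does not force it — w0 \nVdash ((Q \land P) \to \neg Q) \land (Q \lor P) since w0 fails (Q \land P) \to \neg Q.
w1: does not force it — w1 \nVdash ((Q \land P) \to \neg Q) \land (Q \lor P) since w1 fails (Q \land P) \to \neg Q.
w2: does not force it.
w3: does not force it.
w4: does not force it.
Worlds forcing the formula: { }.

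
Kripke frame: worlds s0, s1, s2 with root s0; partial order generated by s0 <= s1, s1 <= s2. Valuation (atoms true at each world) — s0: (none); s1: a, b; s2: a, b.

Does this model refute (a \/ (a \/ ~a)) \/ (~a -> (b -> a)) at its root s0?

s0 ||- (a \/ (a \/ ~a)) \/ (~a -> (b -> a)) via the disjunct ~a -> (b -> a).
So the root s0 forces (a \/ (a \/ ~a)) \/ (~a -> (b -> a)); the model is not a countermodel.

No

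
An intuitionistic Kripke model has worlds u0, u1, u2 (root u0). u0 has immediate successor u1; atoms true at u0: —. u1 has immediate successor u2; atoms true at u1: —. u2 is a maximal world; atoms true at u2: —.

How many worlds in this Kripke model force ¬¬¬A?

u0: forces it.
u1: forces it.
u2: forces it.
Worlds forcing the formula: {u0, u1, u2}.

3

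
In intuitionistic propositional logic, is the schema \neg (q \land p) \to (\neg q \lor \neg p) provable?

This is the constructively invalid direction of De Morgan's law for conjunction, which is not intuitionistically valid.
A Kripke countermodel: worlds s0, s1, s2; order generated by s0 \le s1, s0 \le s2; atoms true at each world — s0:{}; s1:{q}; s2:{p}.
s0 \nVdash \neg (q \land p) \to (\neg q \lor \neg p): already at s0 itself, s0 \Vdash \neg (q \land p) but s0 \nVdash \neg q \lor \neg p.
s0 \nVdash \neg q \lor \neg p: neither disjunct is forced at s0.
s0 \nVdash \neg q since s1 is accessible from s0 and s1 \Vdash q.
So the root s0 does not force the formula.

No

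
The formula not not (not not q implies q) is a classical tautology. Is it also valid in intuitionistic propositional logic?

Yes

This is the double negation of double-negation elimination, which is intuitionistically derivable.
By Glivenko's theorem the double negation of any classical propositional tautology is intuitionistically provable; not not q implies q is classically a tautology.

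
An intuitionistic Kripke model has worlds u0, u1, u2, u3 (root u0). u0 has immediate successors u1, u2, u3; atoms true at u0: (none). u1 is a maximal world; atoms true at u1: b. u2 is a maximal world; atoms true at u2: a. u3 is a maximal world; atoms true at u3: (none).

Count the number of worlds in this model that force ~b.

2

u0: does not force it — u0 ||-/- ~b since u1 is accessible from u0 and u1 ||- b.
u1: does not force it.
u2: forces it.
u3: forces it.
Worlds forcing the formula: {u2, u3}.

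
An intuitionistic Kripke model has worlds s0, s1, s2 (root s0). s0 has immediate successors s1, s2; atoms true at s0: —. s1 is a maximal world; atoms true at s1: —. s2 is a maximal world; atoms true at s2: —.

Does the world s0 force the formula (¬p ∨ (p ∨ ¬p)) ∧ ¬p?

s0 ⊩ (¬p ∨ (p ∨ ¬p)) ∧ ¬p since s0 forces both conjuncts.

Yes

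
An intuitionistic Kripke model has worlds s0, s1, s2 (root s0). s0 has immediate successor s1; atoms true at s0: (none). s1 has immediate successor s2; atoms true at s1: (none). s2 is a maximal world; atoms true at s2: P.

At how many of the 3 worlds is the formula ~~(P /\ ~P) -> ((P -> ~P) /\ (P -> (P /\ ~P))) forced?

3

s0: forces it.
s1: forces it.
s2: forces it.
Worlds forcing the formula: {s0, s1, s2}.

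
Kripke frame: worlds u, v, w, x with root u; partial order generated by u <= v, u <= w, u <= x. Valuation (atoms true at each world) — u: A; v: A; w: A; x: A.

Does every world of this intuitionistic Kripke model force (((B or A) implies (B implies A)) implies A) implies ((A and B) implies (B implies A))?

u forces (((B or A) implies (B implies A)) implies A) implies ((A and B) implies (B implies A)): every world accessible from u that forces ((B or A) implies (B implies A)) implies A (namely u, v, w, x) also forces (A and B) implies (B implies A).
Since the root u forces (((B or A) implies (B implies A)) implies A) implies ((A and B) implies (B implies A)) and forcing is persistent (monotone upward), every world forces it.

Yes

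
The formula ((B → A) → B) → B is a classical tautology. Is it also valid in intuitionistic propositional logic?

This is Peirce's law, which is not intuitionistically valid.
A Kripke countermodel: worlds u0, u1; order generated by u0 ≤ u1; atoms true at each world — u0:{}; u1:{B}.
u0 ⊮ ((B → A) → B) → B: already at u0 itself, u0 ⊩ (B → A) → B but u0 ⊮ B.
u0 lacks atom B, so u0 ⊮ B.
So the root u0 does not force the formula.

No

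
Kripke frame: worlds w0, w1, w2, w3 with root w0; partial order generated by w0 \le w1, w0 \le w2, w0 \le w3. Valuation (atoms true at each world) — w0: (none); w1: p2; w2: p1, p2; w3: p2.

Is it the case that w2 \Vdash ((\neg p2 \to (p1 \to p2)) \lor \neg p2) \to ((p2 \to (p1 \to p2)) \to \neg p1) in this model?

No

w2 \nVdash ((\neg p2 \to (p1 \to p2)) \lor \neg p2) \to ((p2 \to (p1 \to p2)) \to \neg p1): already at w2 itself, w2 \Vdash (\neg p2 \to (p1 \to p2)) \lor \neg p2 but w2 \nVdash (p2 \to (p1 \to p2)) \to \neg p1.
w2 \nVdash (p2 \to (p1 \to p2)) \to \neg p1: already at w2 itself, w2 \Vdash p2 \to (p1 \to p2) but w2 \nVdash \neg p1.
w2 \nVdash \neg p1 since w2 is accessible from w2 and w2 \Vdash p1.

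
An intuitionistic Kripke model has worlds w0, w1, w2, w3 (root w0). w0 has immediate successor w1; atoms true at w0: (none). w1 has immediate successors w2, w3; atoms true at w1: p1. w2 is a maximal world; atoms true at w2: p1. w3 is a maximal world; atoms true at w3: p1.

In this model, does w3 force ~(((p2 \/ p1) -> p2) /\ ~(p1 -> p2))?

Yes

w3 ||- ~(((p2 \/ p1) -> p2) /\ ~(p1 -> p2)): no world accessible from w3 forces ((p2 \/ p1) -> p2) /\ ~(p1 -> p2).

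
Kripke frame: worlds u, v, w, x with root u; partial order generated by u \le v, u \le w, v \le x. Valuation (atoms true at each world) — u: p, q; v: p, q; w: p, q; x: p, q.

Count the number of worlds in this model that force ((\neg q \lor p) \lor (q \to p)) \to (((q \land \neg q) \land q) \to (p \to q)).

u: forces it.
v: forces it.
w: forces it.
x: forces it.
Worlds forcing the formula: {u, v, w, x}.

4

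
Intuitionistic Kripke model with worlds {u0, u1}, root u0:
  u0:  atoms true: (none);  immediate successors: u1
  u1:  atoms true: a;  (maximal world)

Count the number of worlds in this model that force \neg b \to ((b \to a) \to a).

u0: does not force it — u0 \nVdash \neg b \to ((b \to a) \to a): already at u0 itself, u0 \Vdash \neg b but u0 \nVdash (b \to a) \to a.
u1: forces it.
Worlds forcing the formula: {u1}.

1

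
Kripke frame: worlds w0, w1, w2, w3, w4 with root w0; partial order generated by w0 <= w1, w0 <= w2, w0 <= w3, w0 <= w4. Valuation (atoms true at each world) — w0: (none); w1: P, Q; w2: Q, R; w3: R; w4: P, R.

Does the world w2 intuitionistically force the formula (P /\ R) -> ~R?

Yes

w2 ||- (P /\ R) -> ~R vacuously: no world accessible from w2 forces the antecedent P /\ R.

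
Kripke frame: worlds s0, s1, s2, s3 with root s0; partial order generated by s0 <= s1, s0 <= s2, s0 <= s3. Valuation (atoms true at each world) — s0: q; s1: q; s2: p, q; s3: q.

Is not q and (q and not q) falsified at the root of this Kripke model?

s0 does not force not q and (q and not q) since s0 fails not q.
So the root s0 does not force not q and (q and not q); the model is a countermodel.

Yes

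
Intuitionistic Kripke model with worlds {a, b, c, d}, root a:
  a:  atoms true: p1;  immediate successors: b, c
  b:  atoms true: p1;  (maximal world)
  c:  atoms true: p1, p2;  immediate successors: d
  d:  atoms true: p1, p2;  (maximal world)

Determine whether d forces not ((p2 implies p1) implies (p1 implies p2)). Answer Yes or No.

No

d does not force not ((p2 implies p1) implies (p1 implies p2)) since d is accessible from d and d forces (p2 implies p1) implies (p1 implies p2).
d forces (p2 implies p1) implies (p1 implies p2): every world accessible from d that forces p2 implies p1 (namely d) also forces p1 implies p2.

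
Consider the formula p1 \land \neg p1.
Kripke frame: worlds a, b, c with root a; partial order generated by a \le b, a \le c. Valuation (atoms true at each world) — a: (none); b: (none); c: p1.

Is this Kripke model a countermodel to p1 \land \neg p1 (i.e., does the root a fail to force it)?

a \nVdash p1 \land \neg p1 since a fails p1.
So the root a does not force p1 \land \neg p1; the model is a countermodel.

Yes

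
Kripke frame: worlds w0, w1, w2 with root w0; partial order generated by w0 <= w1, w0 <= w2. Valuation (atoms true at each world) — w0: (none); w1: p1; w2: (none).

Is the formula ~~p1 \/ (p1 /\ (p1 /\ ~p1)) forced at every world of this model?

Not every world: w0 ||-/- ~~p1 \/ (p1 /\ (p1 /\ ~p1)).
w0 ||-/- ~~p1 \/ (p1 /\ (p1 /\ ~p1)): neither disjunct is forced at w0.
w0 ||-/- ~~p1 since w2 is accessible from w0 and w2 ||- ~p1.

No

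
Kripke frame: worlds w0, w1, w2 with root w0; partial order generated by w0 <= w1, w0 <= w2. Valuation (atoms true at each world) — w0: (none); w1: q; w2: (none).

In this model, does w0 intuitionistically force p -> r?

Yes

w0 ||- p -> r vacuously: no world accessible from w0 forces the antecedent p.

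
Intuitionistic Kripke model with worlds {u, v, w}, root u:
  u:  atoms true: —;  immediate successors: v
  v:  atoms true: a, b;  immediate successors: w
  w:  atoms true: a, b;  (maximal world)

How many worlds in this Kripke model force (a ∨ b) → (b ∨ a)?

u: forces it.
v: forces it.
w: forces it.
Worlds forcing the formula: {u, v, w}.

3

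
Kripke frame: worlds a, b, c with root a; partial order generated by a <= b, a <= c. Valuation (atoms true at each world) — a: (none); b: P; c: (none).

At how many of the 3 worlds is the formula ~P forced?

a: does not force it — a ||-/- ~P since b is accessible from a and b ||- P.
b: does not force it — b ||-/- ~P since b is accessible from b and b ||- P.
c: forces it.
Worlds forcing the formula: {c}.

1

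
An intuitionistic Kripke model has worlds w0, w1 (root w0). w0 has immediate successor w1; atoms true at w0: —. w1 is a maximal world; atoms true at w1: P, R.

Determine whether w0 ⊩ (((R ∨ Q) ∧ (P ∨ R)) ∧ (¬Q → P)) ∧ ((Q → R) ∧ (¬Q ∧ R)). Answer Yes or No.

No

w0 ⊮ (((R ∨ Q) ∧ (P ∨ R)) ∧ (¬Q → P)) ∧ ((Q → R) ∧ (¬Q ∧ R)) since w0 fails ((R ∨ Q) ∧ (P ∨ R)) ∧ (¬Q → P).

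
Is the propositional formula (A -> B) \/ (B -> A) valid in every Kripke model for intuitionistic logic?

This is the Gödel–Dummett linearity axiom, which is not intuitionistically valid.
A Kripke countermodel: worlds s0, s1, s2; order generated by s0 <= s1, s0 <= s2; atoms true at each world — s0:{}; s1:{A}; s2:{B}.
s0 ||-/- (A -> B) \/ (B -> A): neither disjunct is forced at s0.
s0 ||-/- A -> B: at the accessible world s1, s1 ||- A but s1 ||-/- B.
s1 lacks atom B, so s1 ||-/- B.
So the root s0 does not force the formula.

No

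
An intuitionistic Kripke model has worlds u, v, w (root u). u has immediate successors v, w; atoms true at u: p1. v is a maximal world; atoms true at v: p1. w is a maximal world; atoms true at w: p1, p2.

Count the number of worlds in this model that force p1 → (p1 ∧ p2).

u: does not force it — u ⊮ p1 → (p1 ∧ p2): already at u itself, u ⊩ p1 but u ⊮ p1 ∧ p2.
v: does not force it — v ⊮ p1 → (p1 ∧ p2): already at v itself, v ⊩ p1 but v ⊮ p1 ∧ p2.
w: forces it.
Worlds forcing the formula: {w}.

1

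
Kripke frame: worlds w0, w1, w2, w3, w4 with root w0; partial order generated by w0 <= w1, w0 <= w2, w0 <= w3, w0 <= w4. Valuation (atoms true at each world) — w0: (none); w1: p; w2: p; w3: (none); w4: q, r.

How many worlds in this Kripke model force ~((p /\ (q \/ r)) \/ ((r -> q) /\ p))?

2

w0: does not force it — w0 ||-/- ~((p /\ (q \/ r)) \/ ((r -> q) /\ p)) since w1 is accessible from w0 and w1 ||- (p /\ (q \/ r)) \/ ((r -> q) /\ p).
w1: does not force it — w1 ||-/- ~((p /\ (q \/ r)) \/ ((r -> q) /\ p)) since w1 is accessible from w1 and w1 ||- (p /\ (q \/ r)) \/ ((r -> q) /\ p).
w2: does not force it — w2 ||-/- ~((p /\ (q \/ r)) \/ ((r -> q) /\ p)) since w2 is accessible from w2 and w2 ||- (p /\ (q \/ r)) \/ ((r -> q) /\ p).
w3: forces it.
w4: forces it.
Worlds forcing the formula: {w3, w4}.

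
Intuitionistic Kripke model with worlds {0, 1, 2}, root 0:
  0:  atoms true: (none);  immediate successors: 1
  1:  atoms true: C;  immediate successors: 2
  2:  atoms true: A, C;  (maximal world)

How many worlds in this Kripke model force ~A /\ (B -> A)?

0

0: does not force it — 0 ||-/- ~A /\ (B -> A) since 0 fails ~A.
1: does not force it — 1 ||-/- ~A /\ (B -> A) since 1 fails ~A.
2: does not force it — 2 ||-/- ~A /\ (B -> A) since 2 fails ~A.
Worlds forcing the formula: { }.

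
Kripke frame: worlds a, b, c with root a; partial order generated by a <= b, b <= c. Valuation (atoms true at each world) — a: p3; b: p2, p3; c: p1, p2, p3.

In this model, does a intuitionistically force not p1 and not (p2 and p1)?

No

a does not force not p1 and not (p2 and p1) since a fails not p1.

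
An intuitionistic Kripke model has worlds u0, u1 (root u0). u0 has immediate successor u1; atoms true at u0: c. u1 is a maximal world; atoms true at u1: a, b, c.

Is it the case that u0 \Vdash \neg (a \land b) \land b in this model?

No

u0 \nVdash \neg (a \land b) \land b since u0 fails \neg (a \land b).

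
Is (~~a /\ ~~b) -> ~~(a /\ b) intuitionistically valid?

Yes

This is the distribution of double negation over conjunction, which is intuitionistically derivable.
Assume ~~a, ~~b, and ~(a /\ b). From a we'd get ~b (since a /\ b is refuted), contradicting ~~b; so ~a, contradicting ~~a.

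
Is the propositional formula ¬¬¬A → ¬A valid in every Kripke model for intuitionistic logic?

Yes

This is triple-negation reduction, which is intuitionistically derivable.
Assume ¬¬¬A and suppose A. Then ¬¬A (double-negation introduction), contradicting ¬¬¬A. So ¬A.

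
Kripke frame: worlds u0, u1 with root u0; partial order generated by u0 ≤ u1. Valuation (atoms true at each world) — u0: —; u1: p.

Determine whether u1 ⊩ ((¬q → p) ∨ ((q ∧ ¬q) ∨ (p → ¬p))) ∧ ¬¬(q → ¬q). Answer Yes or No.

Yes

u1 ⊩ ((¬q → p) ∨ ((q ∧ ¬q) ∨ (p → ¬p))) ∧ ¬¬(q → ¬q) since u1 forces both conjuncts.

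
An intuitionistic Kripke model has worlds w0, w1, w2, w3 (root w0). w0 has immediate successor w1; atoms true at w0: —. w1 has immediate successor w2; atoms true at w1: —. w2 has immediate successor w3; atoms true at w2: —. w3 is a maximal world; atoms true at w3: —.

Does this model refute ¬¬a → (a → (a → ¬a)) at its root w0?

No

w0 ⊩ ¬¬a → (a → (a → ¬a)) vacuously: no world accessible from w0 forces the antecedent ¬¬a.
So the root w0 forces ¬¬a → (a → (a → ¬a)); the model is not a countermodel.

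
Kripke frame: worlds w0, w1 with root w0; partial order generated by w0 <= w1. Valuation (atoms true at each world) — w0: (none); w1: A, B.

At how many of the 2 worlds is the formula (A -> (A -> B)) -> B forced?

w0: does not force it — w0 ||-/- (A -> (A -> B)) -> B: already at w0 itself, w0 ||- A -> (A -> B) but w0 ||-/- B.
w1: forces it.
Worlds forcing the formula: {w1}.

1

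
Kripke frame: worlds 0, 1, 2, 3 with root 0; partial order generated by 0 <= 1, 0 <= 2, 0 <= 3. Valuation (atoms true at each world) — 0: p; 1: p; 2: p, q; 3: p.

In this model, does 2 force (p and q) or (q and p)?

2 forces (p and q) or (q and p) via the disjunct p and q.

Yes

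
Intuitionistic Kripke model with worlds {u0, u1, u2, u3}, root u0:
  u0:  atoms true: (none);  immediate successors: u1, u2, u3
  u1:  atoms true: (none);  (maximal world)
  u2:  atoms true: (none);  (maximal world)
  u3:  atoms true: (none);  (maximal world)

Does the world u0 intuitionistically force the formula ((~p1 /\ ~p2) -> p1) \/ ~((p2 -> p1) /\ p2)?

Yes

u0 ||- ((~p1 /\ ~p2) -> p1) \/ ~((p2 -> p1) /\ p2) via the disjunct ~((p2 -> p1) /\ p2).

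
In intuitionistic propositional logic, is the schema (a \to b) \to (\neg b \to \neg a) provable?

This is the forward direction of contraposition, which is intuitionistically derivable.
Assume a \to b and \neg b. If a held then b would follow, contradicting \neg b; so \neg a.

Yes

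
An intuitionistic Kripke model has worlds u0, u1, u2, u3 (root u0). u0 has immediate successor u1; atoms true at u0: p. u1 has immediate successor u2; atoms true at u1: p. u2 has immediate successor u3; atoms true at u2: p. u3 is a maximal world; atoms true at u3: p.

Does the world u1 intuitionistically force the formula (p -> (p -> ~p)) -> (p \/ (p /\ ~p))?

u1 ||- (p -> (p -> ~p)) -> (p \/ (p /\ ~p)) vacuously: no world accessible from u1 forces the antecedent p -> (p -> ~p).

Yes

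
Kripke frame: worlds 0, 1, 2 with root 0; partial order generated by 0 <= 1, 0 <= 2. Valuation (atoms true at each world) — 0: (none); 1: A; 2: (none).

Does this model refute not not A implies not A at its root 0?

0 does not force not not A implies not A: at the accessible world 1, 1 forces not not A but 1 does not force not A.
1 does not force not A since 1 is accessible from 1 and 1 forces A.
So the root 0 does not force not not A implies not A; the model is a countermodel.

Yes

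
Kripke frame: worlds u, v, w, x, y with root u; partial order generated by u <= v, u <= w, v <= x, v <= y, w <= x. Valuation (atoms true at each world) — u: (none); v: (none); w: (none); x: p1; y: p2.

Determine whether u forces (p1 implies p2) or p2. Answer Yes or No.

No

u does not force (p1 implies p2) or p2: neither disjunct is forced at u.
u does not force p1 implies p2: at the accessible world x, x forces p1 but x does not force p2.
x lacks atom p2, so x does not force p2.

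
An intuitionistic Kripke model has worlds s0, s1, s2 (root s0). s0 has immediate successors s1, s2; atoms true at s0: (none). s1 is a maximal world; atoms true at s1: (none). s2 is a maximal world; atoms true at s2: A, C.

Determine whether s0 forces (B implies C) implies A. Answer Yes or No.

No

s0 does not force (B implies C) implies A: already at s0 itself, s0 forces B implies C but s0 does not force A.
s0 lacks atom A, so s0 does not force A.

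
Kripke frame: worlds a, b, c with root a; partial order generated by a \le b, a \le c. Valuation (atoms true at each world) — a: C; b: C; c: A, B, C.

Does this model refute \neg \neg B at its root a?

a \nVdash \neg \neg B since b is accessible from a and b \Vdash \neg B.
b \Vdash \neg B: no world accessible from b forces B.
So the root a does not force \neg \neg B; the model is a countermodel.

Yes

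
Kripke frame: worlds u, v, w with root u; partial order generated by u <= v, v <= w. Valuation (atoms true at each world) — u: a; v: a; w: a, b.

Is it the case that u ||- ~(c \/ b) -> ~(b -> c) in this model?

u ||- ~(c \/ b) -> ~(b -> c) vacuously: no world accessible from u forces the antecedent ~(c \/ b).

Yes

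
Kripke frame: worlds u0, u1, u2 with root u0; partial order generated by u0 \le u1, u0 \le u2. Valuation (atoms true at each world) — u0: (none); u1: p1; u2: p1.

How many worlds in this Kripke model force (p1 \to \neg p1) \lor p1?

u0: does not force it — u0 \nVdash (p1 \to \neg p1) \lor p1: neither disjunct is forced at u0.
u1: forces it.
u2: forces it.
Worlds forcing the formula: {u1, u2}.

2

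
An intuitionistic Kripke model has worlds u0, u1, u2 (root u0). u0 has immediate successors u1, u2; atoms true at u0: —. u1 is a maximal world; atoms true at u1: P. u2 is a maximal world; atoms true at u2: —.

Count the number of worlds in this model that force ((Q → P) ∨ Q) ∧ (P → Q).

1

u0: does not force it — u0 ⊮ ((Q → P) ∨ Q) ∧ (P → Q) since u0 fails P → Q.
u1: does not force it — u1 ⊮ ((Q → P) ∨ Q) ∧ (P → Q) since u1 fails P → Q.
u2: forces it.
Worlds forcing the formula: {u2}.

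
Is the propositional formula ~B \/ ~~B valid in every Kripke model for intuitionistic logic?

This is the weak law of excluded middle, which is not intuitionistically valid.
A Kripke countermodel: worlds a, b, c; order generated by a <= b, a <= c; atoms true at each world — a:{}; b:{B}; c:{}.
a ||-/- ~B \/ ~~B: neither disjunct is forced at a.
a ||-/- ~B since b is accessible from a and b ||- B.
So the root a does not force the formula.

No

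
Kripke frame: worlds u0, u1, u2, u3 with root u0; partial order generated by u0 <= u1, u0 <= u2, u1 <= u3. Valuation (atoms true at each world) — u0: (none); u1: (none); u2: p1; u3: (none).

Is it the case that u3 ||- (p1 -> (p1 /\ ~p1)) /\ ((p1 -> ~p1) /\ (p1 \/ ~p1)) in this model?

u3 ||- (p1 -> (p1 /\ ~p1)) /\ ((p1 -> ~p1) /\ (p1 \/ ~p1)) since u3 forces both conjuncts.

Yes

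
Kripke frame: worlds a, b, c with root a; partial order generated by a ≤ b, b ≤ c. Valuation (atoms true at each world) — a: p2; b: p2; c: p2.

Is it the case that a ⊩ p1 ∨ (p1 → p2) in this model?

a ⊩ p1 ∨ (p1 → p2) via the disjunct p1 → p2.

Yes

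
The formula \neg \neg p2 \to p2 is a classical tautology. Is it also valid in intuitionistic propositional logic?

No

This is double-negation elimination, which is not intuitionistically valid.
A Kripke countermodel: worlds u0, u1; order generated by u0 \le u1; atoms true at each world — u0:{}; u1:{p2}.
u0 \nVdash \neg \neg p2 \to p2: already at u0 itself, u0 \Vdash \neg \neg p2 but u0 \nVdash p2.
u0 lacks atom p2, so u0 \nVdash p2.
So the root u0 does not force the formula.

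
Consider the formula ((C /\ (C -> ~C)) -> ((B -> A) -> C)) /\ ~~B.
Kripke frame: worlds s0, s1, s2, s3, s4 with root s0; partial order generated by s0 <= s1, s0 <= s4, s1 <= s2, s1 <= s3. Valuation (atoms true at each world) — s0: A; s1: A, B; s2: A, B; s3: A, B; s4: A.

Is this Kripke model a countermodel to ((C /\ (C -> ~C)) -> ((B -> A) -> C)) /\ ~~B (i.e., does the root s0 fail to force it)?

Yes

s0 ||-/- ((C /\ (C -> ~C)) -> ((B -> A) -> C)) /\ ~~B since s0 fails ~~B.
So the root s0 does not force ((C /\ (C -> ~C)) -> ((B -> A) -> C)) /\ ~~B; the model is a countermodel.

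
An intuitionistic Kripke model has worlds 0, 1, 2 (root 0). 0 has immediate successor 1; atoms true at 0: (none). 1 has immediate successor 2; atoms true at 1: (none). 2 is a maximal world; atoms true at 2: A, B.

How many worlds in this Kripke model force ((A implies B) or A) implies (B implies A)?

0: forces it.
1: forces it.
2: forces it.
Worlds forcing the formula: {0, 1, 2}.

3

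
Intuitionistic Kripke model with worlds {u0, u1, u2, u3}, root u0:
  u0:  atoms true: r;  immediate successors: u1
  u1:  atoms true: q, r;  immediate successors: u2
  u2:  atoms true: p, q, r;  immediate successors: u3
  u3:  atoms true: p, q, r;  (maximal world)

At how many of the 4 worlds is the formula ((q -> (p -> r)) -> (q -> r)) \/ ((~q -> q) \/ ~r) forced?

4

u0: forces it.
u1: forces it.
u2: forces it.
u3: forces it.
Worlds forcing the formula: {u0, u1, u2, u3}.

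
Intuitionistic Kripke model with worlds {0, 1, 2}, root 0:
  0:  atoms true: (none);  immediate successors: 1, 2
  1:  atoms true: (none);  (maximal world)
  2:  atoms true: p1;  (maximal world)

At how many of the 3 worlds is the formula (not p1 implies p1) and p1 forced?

1

0: does not force it — 0 does not force (not p1 implies p1) and p1 since 0 fails not p1 implies p1.
1: does not force it — 1 does not force (not p1 implies p1) and p1 since 1 fails not p1 implies p1.
2: forces it.
Worlds forcing the formula: {2}.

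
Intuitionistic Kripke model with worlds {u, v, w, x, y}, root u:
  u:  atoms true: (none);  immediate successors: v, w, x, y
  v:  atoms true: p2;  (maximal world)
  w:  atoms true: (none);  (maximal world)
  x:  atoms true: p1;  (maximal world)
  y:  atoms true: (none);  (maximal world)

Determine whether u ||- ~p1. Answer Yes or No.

u ||-/- ~p1 since x is accessible from u and x ||- p1.

No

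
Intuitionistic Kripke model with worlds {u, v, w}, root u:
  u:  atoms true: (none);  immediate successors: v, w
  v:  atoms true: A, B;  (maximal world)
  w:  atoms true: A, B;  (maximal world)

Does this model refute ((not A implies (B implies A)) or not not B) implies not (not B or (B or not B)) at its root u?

u does not force ((not A implies (B implies A)) or not not B) implies not (not B or (B or not B)): already at u itself, u forces (not A implies (B implies A)) or not not B but u does not force not (not B or (B or not B)).
u does not force not (not B or (B or not B)) since v is accessible from u and v forces not B or (B or not B).
v forces not B or (B or not B) via the disjunct B or not B.
So the root u does not force ((not A implies (B implies A)) or not not B) implies not (not B or (B or not B)); the model is a countermodel.

Yes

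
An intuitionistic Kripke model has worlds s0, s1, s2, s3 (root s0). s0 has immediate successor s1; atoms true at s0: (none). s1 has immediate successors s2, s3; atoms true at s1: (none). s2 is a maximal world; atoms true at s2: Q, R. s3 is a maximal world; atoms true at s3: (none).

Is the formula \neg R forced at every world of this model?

No

Not every world: s0 \nVdash \neg R.
s0 \nVdash \neg R since s2 is accessible from s0 and s2 \Vdash R.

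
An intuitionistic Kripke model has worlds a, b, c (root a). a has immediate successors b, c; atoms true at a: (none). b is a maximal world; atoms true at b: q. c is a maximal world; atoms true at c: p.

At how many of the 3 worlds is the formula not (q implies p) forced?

a: does not force it — a does not force not (q implies p) since c is accessible from a and c forces q implies p.
b: forces it.
c: does not force it.
Worlds forcing the formula: {b}.

1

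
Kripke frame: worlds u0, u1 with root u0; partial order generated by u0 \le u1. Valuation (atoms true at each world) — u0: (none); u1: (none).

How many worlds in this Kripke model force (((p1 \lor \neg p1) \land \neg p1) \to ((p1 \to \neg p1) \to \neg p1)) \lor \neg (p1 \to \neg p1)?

2

u0: forces it.
u1: forces it.
Worlds forcing the formula: {u0, u1}.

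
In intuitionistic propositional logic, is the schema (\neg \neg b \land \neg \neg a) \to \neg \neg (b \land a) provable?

This is the distribution of double negation over conjunction, which is intuitionistically derivable.
Assume \neg \neg b, \neg \neg a, and \neg (b \land a). From b we'd get \neg a (since b \land a is refuted), contradicting \neg \neg a; so \neg b, contradicting \neg \neg b.

Yes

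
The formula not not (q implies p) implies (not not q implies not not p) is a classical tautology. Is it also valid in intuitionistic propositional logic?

This is the distribution of double negation over implication, which is intuitionistically derivable.
Assume not not (q implies p) and not not q; suppose not p. Then q implies p would give not q (by contraposition), contradicting not not q; so not (q implies p), contradicting not not (q implies p). Hence not not p.

Yes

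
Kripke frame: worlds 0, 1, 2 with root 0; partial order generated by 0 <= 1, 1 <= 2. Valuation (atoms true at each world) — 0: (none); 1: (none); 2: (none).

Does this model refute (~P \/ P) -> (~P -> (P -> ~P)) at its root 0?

No

0 ||- (~P \/ P) -> (~P -> (P -> ~P)): every world accessible from 0 that forces ~P \/ P (namely 0, 1, 2) also forces ~P -> (P -> ~P).
So the root 0 forces (~P \/ P) -> (~P -> (P -> ~P)); the model is not a countermodel.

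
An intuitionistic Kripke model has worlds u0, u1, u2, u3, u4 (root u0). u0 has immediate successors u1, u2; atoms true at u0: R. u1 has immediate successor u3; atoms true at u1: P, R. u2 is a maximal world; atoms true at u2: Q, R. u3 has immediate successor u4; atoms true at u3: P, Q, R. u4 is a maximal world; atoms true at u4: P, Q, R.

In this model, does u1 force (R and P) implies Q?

No

u1 does not force (R and P) implies Q: already at u1 itself, u1 forces R and P but u1 does not force Q.
u1 lacks atom Q, so u1 does not force Q.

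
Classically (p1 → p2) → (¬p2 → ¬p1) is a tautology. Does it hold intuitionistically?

Yes

This is the forward direction of contraposition, which is intuitionistically derivable.
Assume p1 → p2 and ¬p2. If p1 held then p2 would follow, contradicting ¬p2; so ¬p1.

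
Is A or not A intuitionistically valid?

This is the law of excluded middle, which is not intuitionistically valid.
A Kripke countermodel: worlds a, b; order generated by a <= b; atoms true at each world — a:{}; b:{A}.
a does not force A or not A: neither disjunct is forced at a.
a lacks atom A, so a does not force A.
So the root a does not force the formula.

No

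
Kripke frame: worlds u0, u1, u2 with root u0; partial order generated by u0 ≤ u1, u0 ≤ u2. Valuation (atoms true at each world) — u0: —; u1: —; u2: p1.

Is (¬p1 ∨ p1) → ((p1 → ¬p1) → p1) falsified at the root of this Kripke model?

Yes

u0 ⊮ (¬p1 ∨ p1) → ((p1 → ¬p1) → p1): at the accessible world u1, u1 ⊩ ¬p1 ∨ p1 but u1 ⊮ (p1 → ¬p1) → p1.
u1 ⊮ (p1 → ¬p1) → p1: already at u1 itself, u1 ⊩ p1 → ¬p1 but u1 ⊮ p1.
u1 lacks atom p1, so u1 ⊮ p1.
So the root u0 does not force (¬p1 ∨ p1) → ((p1 → ¬p1) → p1); the model is a countermodel.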